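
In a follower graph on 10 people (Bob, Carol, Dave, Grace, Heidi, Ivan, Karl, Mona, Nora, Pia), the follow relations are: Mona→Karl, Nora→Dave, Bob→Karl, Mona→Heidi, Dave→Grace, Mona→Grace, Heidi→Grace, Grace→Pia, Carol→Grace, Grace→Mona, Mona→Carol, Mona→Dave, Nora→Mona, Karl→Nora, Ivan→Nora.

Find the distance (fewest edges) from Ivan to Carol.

3

Distance 0: Ivan.
Distance 1: Nora.
Distance 2: Dave, Mona.
Distance 3: Carol, Grace, Heidi, Karl — contains Carol.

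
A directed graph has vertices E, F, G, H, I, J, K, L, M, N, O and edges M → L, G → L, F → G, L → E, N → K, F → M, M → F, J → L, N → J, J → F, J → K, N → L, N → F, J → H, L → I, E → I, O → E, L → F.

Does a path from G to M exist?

Explore from G.
Distance 1: reach L.
Distance 2: reach E, F, I.
Distance 3: reach M.
Found M.

Yes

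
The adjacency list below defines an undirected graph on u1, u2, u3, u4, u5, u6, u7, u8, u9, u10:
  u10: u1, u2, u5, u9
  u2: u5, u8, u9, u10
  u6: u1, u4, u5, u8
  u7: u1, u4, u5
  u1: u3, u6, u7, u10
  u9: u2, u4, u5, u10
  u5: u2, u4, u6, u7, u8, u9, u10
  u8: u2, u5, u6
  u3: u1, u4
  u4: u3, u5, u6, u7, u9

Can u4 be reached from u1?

Yes

Explore from u1.
Distance 1: reach u3, u6, u7, u10.
Distance 2: reach u2, u4, u5, u8, u9.
Found u4.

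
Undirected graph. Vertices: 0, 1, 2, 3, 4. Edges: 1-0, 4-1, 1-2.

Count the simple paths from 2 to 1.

1

2–1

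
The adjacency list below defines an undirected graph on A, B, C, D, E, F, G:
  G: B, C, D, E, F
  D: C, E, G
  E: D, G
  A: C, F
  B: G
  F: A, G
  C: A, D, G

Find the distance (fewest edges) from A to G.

Distance 0: A.
Distance 1: C, F.
Distance 2: D, G — contains G.

2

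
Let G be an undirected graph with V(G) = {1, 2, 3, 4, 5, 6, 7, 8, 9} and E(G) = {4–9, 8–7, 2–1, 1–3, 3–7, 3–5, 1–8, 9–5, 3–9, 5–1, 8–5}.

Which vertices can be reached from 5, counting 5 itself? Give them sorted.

Start at 5.
Its neighbours: 1, 3, 8, 9.
Then their neighbours: 2, 4, 7.
Nothing further is reachable.

1, 2, 3, 4, 5, 7, 8, 9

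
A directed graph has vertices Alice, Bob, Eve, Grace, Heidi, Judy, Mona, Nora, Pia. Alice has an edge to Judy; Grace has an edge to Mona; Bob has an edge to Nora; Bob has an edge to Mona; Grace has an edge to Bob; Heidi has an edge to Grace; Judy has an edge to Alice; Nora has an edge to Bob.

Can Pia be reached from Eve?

No

Eve has no outgoing edges, so nothing is reachable from it.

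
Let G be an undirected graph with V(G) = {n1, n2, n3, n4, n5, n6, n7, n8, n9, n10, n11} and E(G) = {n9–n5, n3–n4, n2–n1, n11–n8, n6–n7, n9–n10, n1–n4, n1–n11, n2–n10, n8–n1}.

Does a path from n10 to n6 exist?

Explore from n10.
Distance 1: reach n2, n9.
Distance 2: reach n1, n5.
Distance 3: reach n4, n8, n11.
Distance 4: reach n3.
The search is exhausted without reaching n6; it lies in a different component.

No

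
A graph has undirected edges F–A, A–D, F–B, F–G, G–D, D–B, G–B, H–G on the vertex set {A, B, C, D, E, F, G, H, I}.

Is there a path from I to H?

I has no edges, so nothing is reachable from it.

No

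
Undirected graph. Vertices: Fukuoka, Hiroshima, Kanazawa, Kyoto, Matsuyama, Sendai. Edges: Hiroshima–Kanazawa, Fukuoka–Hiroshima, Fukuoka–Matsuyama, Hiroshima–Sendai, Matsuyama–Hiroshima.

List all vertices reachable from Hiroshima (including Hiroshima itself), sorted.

Start at Hiroshima.
Its neighbours: Fukuoka, Kanazawa, Matsuyama, Sendai.
Nothing further is reachable.

Fukuoka, Hiroshima, Kanazawa, Matsuyama, Sendai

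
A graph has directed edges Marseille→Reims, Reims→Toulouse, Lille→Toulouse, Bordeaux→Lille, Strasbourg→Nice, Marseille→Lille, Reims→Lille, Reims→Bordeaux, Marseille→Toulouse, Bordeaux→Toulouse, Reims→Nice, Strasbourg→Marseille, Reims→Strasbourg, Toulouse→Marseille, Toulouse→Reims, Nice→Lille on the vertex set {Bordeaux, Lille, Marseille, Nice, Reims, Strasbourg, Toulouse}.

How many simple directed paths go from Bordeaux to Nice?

8

Bordeaux→Lille→Toulouse→Marseille→Reims→Nice
Bordeaux→Lille→Toulouse→Marseille→Reims→Strasbourg→Nice
Bordeaux→Lille→Toulouse→Reims→Nice
Bordeaux→Lille→Toulouse→Reims→Strasbourg→Nice
Bordeaux→Toulouse→Marseille→Reims→Nice
Bordeaux→Toulouse→Marseille→Reims→Strasbourg→Nice
Bordeaux→Toulouse→Reims→Nice
Bordeaux→Toulouse→Reims→Strasbourg→Nice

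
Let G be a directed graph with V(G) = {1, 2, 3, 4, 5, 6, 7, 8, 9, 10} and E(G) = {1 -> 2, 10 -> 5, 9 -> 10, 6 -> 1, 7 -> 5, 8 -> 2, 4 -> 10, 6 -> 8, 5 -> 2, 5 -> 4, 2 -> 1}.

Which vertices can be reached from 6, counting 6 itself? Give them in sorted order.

1, 2, 6, 8

Start at 6.
Its neighbours: 1, 8.
Then their neighbours: 2.
Nothing further is reachable.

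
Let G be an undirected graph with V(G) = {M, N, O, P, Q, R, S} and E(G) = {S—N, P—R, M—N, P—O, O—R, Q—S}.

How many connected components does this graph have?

2

From M: component {M, N, Q, S}.
From O: component {O, P, R}.
That's 2 components.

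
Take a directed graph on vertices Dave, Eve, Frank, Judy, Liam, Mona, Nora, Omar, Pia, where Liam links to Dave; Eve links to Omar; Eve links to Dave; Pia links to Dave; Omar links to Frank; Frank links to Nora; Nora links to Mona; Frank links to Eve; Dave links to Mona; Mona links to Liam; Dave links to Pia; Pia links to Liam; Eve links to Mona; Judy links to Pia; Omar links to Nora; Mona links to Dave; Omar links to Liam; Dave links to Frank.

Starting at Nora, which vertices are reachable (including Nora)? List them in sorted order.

Start at Nora.
Its neighbours: Mona.
Then their neighbours: Dave, Liam.
Then next layer: Frank, Pia.
Then next layer: Eve.
Then next layer: Omar.
Nothing further is reachable.

Dave, Eve, Frank, Liam, Mona, Nora, Omar, Pia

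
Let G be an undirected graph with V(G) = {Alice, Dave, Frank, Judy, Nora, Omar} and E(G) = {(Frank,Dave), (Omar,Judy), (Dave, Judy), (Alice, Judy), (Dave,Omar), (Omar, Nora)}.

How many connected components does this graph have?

1

From Alice: component {Alice, Dave, Frank, Judy, Nora, Omar}.
That's 1 component.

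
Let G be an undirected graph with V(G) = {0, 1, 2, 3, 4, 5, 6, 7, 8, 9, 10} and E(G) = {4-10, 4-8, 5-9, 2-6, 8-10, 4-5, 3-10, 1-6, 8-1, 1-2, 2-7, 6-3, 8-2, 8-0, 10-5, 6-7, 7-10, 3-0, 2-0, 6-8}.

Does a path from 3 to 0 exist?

Explore from 3.
Distance 1: reach 0, 6, 10.
Found 0.

Yes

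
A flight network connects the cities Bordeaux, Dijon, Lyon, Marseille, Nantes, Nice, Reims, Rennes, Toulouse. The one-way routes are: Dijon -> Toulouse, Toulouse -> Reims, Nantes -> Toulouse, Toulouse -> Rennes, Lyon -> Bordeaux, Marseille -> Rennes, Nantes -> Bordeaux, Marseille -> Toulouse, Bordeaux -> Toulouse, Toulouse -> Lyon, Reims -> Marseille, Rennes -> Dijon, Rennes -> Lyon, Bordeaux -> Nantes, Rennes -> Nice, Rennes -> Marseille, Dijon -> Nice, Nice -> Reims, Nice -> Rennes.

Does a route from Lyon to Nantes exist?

Explore from Lyon.
Distance 1: reach Bordeaux.
Distance 2: reach Nantes, Toulouse.
Found Nantes.

Yes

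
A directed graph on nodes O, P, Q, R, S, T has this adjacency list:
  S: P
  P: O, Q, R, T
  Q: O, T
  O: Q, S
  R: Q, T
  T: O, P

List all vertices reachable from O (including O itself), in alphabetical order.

O, P, Q, R, S, T

Start at O.
Its neighbours: Q, S.
Then their neighbours: P, T.
Then next layer: R.
Every vertex is now reached.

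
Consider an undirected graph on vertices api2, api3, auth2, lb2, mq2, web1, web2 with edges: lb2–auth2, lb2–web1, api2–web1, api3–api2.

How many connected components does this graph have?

From api2: component {api2, api3, auth2, lb2, web1}.
From mq2: component {mq2}.
From web2: component {web2}.
That's 3 components.

3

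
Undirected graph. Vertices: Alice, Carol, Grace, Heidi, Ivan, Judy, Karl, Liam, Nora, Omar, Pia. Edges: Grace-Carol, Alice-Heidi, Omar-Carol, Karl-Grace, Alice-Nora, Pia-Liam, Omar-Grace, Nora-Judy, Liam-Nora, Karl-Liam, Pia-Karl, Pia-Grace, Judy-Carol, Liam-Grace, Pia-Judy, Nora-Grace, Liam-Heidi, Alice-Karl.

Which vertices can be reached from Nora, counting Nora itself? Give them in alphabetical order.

Alice, Carol, Grace, Heidi, Judy, Karl, Liam, Nora, Omar, Pia

Start at Nora.
Its neighbours: Alice, Grace, Judy, Liam.
Then their neighbours: Carol, Heidi, Karl, Omar, Pia.
Nothing further is reachable.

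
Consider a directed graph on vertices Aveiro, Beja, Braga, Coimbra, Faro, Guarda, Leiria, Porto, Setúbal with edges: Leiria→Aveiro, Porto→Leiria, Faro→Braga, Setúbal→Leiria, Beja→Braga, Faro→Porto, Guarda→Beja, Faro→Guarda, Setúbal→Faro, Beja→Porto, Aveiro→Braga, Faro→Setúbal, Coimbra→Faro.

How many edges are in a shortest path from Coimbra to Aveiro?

4

Distance 0: Coimbra.
Distance 1: Faro.
Distance 2: Braga, Guarda, Porto, Setúbal.
Distance 3: Beja, Leiria.
Distance 4: Aveiro — contains Aveiro.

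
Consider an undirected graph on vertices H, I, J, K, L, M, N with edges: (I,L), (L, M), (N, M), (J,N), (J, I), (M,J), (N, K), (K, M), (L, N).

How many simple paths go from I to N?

I–J–M–K–N
I–J–M–L–N
I–J–M–N
I–J–N
I–L–M–J–N
I–L–M–K–N
I–L–M–N
I–L–N

8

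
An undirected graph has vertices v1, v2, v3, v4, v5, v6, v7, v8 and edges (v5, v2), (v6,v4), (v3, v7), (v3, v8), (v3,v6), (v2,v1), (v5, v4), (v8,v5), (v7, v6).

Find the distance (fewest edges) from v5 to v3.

Distance 0: v5.
Distance 1: v2, v4, v8.
Distance 2: v1, v3, v6 — contains v3.

2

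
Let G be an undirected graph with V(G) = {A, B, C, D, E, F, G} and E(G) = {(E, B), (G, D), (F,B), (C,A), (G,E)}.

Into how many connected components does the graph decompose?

2

From A: component {A, C}.
From B: component {B, D, E, F, G}.
That's 2 components.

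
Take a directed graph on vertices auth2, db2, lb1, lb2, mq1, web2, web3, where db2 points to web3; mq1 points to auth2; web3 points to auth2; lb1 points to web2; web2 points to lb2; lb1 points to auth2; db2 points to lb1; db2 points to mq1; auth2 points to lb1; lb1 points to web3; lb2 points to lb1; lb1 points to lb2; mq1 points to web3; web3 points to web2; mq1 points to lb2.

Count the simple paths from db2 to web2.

10

db2→lb1→web2
db2→lb1→web3→web2
db2→mq1→auth2→lb1→web2
db2→mq1→auth2→lb1→web3→web2
db2→mq1→lb2→lb1→web2
db2→mq1→lb2→lb1→web3→web2
db2→mq1→web3→auth2→lb1→web2
db2→mq1→web3→web2
db2→web3→auth2→lb1→web2
db2→web3→web2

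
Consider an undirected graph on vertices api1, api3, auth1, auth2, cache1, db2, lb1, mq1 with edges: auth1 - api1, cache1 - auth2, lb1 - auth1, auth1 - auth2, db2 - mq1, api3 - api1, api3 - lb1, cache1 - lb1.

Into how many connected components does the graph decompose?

2

From api1: component {api1, api3, auth1, auth2, cache1, lb1}.
From db2: component {db2, mq1}.
That's 2 components.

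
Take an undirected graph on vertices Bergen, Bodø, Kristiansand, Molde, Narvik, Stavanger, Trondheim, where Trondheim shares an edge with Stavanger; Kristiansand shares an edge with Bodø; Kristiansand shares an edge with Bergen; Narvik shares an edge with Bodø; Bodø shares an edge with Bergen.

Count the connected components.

3

From Bergen: component {Bergen, Bodø, Kristiansand, Narvik}.
From Molde: component {Molde}.
From Stavanger: component {Stavanger, Trondheim}.
That's 3 components.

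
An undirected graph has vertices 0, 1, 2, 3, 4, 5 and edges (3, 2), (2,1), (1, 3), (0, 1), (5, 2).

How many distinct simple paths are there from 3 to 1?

2

3–1
3–2–1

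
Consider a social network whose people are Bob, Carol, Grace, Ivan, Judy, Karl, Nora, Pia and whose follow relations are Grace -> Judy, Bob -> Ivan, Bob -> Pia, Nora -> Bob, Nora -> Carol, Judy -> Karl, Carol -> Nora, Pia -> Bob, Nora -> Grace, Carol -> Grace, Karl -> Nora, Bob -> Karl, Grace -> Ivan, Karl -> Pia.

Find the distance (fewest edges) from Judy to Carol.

Distance 0: Judy.
Distance 1: Karl.
Distance 2: Nora, Pia.
Distance 3: Bob, Carol, Grace — contains Carol.

3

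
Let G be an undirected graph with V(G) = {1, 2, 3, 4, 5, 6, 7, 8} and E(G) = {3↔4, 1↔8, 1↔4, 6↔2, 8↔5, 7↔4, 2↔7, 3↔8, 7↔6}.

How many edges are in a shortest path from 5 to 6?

Distance 0: 5.
Distance 1: 8.
Distance 2: 1, 3.
Distance 3: 4.
Distance 4: 7.
Distance 5: 2, 6 — contains 6.

5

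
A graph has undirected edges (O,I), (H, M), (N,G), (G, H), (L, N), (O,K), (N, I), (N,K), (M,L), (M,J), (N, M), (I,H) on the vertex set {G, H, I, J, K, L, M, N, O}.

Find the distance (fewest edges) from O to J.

Distance 0: O.
Distance 1: I, K.
Distance 2: H, N.
Distance 3: G, L, M.
Distance 4: J — contains J.

4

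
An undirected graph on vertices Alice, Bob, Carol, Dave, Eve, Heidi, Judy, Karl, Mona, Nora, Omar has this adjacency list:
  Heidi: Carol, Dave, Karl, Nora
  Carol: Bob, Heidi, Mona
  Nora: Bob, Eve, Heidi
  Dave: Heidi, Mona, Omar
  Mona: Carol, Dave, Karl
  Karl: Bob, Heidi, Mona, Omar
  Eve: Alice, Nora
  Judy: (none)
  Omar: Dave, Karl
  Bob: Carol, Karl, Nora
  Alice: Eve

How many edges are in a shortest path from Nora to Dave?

2

Distance 0: Nora.
Distance 1: Bob, Eve, Heidi.
Distance 2: Alice, Carol, Dave, Karl — contains Dave.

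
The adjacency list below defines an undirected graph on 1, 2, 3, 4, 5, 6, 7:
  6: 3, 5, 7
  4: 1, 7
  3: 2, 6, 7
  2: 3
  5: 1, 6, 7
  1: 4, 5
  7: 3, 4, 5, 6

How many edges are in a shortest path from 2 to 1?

4

Distance 0: 2.
Distance 1: 3.
Distance 2: 6, 7.
Distance 3: 4, 5.
Distance 4: 1 — contains 1.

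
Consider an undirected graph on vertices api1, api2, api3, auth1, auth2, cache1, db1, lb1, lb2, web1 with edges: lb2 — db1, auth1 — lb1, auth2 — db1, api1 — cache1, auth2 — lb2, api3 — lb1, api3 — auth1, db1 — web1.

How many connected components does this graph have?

4

From api1: component {api1, cache1}.
From api2: component {api2}.
From api3: component {api3, auth1, lb1}.
From auth2: component {auth2, db1, lb2, web1}.
That's 4 components.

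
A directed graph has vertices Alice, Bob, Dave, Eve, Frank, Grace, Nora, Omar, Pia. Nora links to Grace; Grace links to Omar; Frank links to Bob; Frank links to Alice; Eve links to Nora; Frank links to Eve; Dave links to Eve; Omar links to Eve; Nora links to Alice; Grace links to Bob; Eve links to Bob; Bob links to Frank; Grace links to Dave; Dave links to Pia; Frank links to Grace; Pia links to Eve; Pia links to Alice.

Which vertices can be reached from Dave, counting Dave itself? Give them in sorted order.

Alice, Bob, Dave, Eve, Frank, Grace, Nora, Omar, Pia

Start at Dave.
Its neighbours: Eve, Pia.
Then their neighbours: Alice, Bob, Nora.
Then next layer: Frank, Grace.
Then next layer: Omar.
Every vertex is now reached.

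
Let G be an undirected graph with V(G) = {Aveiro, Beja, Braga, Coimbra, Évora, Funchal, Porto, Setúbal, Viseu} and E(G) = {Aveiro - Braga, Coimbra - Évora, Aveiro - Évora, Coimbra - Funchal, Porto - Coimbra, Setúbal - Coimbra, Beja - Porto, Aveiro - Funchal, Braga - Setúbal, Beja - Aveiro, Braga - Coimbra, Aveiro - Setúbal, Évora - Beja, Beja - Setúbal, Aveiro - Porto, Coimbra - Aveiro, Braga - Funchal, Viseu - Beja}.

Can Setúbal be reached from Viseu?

Explore from Viseu.
Distance 1: reach Beja.
Distance 2: reach Aveiro, Évora, Porto, Setúbal.
Found Setúbal.

Yes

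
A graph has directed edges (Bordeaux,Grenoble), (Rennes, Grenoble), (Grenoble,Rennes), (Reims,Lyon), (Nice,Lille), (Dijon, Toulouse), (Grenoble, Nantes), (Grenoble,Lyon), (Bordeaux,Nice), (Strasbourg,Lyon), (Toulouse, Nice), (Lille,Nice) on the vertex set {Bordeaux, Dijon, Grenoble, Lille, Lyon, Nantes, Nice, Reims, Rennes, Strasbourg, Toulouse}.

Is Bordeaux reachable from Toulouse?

No

Explore from Toulouse.
Distance 1: reach Nice.
Distance 2: reach Lille.
The search from Toulouse is exhausted; no directed path reaches Bordeaux.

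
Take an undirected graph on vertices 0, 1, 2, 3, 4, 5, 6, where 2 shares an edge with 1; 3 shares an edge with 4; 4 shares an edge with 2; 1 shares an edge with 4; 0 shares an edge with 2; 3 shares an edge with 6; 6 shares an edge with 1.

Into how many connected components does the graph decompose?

2

From 0: component {0, 1, 2, 3, 4, 6}.
From 5: component {5}.
That's 2 components.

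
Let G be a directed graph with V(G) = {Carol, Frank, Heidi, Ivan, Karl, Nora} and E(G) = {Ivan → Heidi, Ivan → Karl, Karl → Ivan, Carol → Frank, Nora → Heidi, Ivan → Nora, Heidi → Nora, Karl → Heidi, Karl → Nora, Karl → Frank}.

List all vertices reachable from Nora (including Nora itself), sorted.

Heidi, Nora

Start at Nora.
Its neighbours: Heidi.
Nothing further is reachable.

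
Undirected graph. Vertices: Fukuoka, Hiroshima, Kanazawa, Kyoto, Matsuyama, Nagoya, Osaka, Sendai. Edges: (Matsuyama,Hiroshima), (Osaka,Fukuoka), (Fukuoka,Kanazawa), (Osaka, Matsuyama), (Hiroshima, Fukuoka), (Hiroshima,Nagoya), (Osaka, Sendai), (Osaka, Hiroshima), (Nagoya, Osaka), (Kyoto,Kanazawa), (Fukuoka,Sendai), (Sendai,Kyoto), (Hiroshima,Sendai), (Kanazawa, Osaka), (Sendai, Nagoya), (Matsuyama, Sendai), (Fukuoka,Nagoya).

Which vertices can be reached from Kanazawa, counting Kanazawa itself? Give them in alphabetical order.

Start at Kanazawa.
Its neighbours: Fukuoka, Kyoto, Osaka.
Then their neighbours: Hiroshima, Matsuyama, Nagoya, Sendai.
Every vertex is now reached.

Fukuoka, Hiroshima, Kanazawa, Kyoto, Matsuyama, Nagoya, Osaka, Sendai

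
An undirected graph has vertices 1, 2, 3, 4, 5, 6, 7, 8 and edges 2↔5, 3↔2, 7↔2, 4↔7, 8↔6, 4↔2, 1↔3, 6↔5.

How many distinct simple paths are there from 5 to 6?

1

5–6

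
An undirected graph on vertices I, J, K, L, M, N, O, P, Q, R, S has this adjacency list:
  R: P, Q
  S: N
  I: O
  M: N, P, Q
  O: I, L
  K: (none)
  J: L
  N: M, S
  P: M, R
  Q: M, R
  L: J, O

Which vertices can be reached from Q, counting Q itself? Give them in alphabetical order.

M, N, P, Q, R, S

Start at Q.
Its neighbours: M, R.
Then their neighbours: N, P.
Then next layer: S.
Nothing further is reachable.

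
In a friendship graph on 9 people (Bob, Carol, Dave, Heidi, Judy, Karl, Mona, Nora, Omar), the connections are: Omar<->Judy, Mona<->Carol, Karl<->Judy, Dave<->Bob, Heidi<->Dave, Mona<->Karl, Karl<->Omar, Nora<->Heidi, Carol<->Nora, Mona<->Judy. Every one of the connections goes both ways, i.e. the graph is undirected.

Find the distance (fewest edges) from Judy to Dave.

Distance 0: Judy.
Distance 1: Karl, Mona, Omar.
Distance 2: Carol.
Distance 3: Nora.
Distance 4: Heidi.
Distance 5: Dave — contains Dave.

5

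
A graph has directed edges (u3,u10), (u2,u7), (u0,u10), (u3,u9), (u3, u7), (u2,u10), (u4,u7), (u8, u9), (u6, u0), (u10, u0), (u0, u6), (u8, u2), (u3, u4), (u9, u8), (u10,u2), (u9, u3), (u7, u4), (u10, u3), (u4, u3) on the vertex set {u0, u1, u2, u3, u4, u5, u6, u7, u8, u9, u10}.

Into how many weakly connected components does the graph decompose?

From u0: component {u0, u2, u3, u4, u6, u7, u8, u9, u10}.
From u1: component {u1}.
From u5: component {u5}.
That's 3 components.

3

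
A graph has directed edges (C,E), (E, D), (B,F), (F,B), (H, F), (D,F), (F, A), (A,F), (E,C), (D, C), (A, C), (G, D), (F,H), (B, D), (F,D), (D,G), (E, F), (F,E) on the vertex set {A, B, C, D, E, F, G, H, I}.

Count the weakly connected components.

2

From A: component {A, B, C, D, E, F, G, H}.
From I: component {I}.
That's 2 components.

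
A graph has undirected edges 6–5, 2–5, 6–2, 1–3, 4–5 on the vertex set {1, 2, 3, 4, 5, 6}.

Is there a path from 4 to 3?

No

Explore from 4.
Distance 1: reach 5.
Distance 2: reach 2, 6.
The search is exhausted without reaching 3; it lies in a different component.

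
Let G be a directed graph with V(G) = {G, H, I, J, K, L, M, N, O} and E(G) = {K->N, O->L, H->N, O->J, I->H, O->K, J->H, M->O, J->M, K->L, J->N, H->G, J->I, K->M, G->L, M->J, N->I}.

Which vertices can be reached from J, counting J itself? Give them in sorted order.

Start at J.
Its neighbours: H, I, M, N.
Then their neighbours: G, O.
Then next layer: K, L.
Every vertex is now reached.

G, H, I, J, K, L, M, N, O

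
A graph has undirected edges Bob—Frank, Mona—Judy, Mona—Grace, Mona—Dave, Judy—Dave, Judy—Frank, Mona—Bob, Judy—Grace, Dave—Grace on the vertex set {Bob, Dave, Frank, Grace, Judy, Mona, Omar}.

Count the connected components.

2

From Bob: component {Bob, Dave, Frank, Grace, Judy, Mona}.
From Omar: component {Omar}.
That's 2 components.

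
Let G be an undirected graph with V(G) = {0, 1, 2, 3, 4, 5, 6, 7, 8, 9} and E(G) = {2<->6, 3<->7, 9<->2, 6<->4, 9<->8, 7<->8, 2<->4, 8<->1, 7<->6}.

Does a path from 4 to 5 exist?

Explore from 4.
Distance 1: reach 2, 6.
Distance 2: reach 7, 9.
Distance 3: reach 3, 8.
Distance 4: reach 1.
The search is exhausted without reaching 5; it lies in a different component.

No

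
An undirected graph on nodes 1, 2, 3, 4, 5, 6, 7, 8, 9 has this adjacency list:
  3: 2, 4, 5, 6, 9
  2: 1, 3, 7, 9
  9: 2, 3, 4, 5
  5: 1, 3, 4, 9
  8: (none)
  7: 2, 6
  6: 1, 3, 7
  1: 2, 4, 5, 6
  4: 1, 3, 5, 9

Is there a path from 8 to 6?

8 has no edges, so nothing is reachable from it.

No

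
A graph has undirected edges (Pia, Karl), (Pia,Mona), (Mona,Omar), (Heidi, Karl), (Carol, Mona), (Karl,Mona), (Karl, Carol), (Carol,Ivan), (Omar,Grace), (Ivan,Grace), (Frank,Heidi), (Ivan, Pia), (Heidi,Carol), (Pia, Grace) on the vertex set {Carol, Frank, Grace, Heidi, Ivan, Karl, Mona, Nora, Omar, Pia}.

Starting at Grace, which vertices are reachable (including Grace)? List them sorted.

Carol, Frank, Grace, Heidi, Ivan, Karl, Mona, Omar, Pia

Start at Grace.
Its neighbours: Ivan, Omar, Pia.
Then their neighbours: Carol, Karl, Mona.
Then next layer: Heidi.
Then next layer: Frank.
Nothing further is reachable.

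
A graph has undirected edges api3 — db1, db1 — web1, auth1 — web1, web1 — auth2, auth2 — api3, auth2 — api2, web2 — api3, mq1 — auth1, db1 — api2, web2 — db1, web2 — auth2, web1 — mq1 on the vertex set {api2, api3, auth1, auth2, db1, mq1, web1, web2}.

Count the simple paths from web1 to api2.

10

web1–auth2–api2
web1–auth2–api3–db1–api2
web1–auth2–api3–web2–db1–api2
web1–auth2–web2–api3–db1–api2
web1–auth2–web2–db1–api2
web1–db1–api2
web1–db1–api3–auth2–api2
web1–db1–api3–web2–auth2–api2
web1–db1–web2–api3–auth2–api2
web1–db1–web2–auth2–api2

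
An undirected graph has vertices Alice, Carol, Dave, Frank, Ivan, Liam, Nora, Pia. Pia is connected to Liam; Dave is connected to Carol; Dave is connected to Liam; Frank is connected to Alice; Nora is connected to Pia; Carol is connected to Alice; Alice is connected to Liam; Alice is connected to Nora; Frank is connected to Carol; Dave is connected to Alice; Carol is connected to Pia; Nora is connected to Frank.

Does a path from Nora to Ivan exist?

Explore from Nora.
Distance 1: reach Alice, Frank, Pia.
Distance 2: reach Carol, Dave, Liam.
The search is exhausted without reaching Ivan; it lies in a different component.

No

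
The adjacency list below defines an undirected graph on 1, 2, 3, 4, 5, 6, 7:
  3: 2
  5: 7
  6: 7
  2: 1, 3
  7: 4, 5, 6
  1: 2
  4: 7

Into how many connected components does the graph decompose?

2

From 1: component {1, 2, 3}.
From 4: component {4, 5, 6, 7}.
That's 2 components.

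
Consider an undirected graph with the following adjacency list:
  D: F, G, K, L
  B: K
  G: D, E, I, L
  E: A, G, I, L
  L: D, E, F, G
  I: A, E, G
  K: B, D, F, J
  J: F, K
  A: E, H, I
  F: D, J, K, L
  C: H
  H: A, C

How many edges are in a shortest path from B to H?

6

Distance 0: B.
Distance 1: K.
Distance 2: D, F, J.
Distance 3: G, L.
Distance 4: E, I.
Distance 5: A.
Distance 6: H — contains H.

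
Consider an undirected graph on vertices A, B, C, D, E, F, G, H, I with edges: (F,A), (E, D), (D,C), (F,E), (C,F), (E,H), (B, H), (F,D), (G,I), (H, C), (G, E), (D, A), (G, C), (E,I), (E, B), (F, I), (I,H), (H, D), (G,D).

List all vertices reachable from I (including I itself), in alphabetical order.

Start at I.
Its neighbours: E, F, G, H.
Then their neighbours: A, B, C, D.
Every vertex is now reached.

A, B, C, D, E, F, G, H, I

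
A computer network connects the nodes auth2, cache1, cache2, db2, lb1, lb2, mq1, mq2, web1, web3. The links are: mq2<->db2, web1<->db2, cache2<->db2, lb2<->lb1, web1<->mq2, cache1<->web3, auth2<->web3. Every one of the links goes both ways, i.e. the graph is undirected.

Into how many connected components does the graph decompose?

4

From auth2: component {auth2, cache1, web3}.
From cache2: component {cache2, db2, mq2, web1}.
From lb1: component {lb1, lb2}.
From mq1: component {mq1}.
That's 4 components.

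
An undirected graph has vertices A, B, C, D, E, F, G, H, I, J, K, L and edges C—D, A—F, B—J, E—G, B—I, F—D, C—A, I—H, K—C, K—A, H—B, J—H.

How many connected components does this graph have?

From A: component {A, C, D, F, K}.
From B: component {B, H, I, J}.
From E: component {E, G}.
From L: component {L}.
That's 4 components.

4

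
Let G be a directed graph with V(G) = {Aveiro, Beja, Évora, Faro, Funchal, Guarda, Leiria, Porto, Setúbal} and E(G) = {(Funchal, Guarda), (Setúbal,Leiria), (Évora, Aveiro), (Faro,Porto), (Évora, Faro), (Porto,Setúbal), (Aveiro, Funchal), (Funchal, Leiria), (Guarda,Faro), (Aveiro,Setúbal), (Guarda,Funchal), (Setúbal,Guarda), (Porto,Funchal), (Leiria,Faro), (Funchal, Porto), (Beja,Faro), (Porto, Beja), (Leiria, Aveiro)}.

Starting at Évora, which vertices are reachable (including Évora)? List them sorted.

Start at Évora.
Its neighbours: Aveiro, Faro.
Then their neighbours: Funchal, Porto, Setúbal.
Then next layer: Beja, Guarda, Leiria.
Every vertex is now reached.

Aveiro, Beja, Évora, Faro, Funchal, Guarda, Leiria, Porto, Setúbal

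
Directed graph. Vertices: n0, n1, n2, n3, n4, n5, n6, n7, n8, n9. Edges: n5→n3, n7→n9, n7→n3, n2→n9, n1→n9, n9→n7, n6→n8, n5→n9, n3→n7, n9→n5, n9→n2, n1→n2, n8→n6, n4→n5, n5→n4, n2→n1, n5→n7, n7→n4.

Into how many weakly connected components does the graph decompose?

3

From n0: component {n0}.
From n1: component {n1, n2, n3, n4, n5, n7, n9}.
From n6: component {n6, n8}.
That's 3 components.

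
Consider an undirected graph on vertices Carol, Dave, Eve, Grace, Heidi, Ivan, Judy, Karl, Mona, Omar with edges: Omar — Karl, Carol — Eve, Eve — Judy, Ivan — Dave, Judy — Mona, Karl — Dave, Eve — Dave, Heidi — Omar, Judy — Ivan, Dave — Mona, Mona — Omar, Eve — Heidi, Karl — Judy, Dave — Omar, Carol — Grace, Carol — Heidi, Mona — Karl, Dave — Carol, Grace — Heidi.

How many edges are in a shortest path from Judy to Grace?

3

Distance 0: Judy.
Distance 1: Eve, Ivan, Karl, Mona.
Distance 2: Carol, Dave, Heidi, Omar.
Distance 3: Grace — contains Grace.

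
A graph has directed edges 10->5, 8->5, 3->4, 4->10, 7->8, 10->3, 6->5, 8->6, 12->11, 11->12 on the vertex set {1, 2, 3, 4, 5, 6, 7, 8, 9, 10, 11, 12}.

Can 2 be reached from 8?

No

Explore from 8.
Distance 1: reach 5, 6.
The search from 8 is exhausted; no directed path reaches 2.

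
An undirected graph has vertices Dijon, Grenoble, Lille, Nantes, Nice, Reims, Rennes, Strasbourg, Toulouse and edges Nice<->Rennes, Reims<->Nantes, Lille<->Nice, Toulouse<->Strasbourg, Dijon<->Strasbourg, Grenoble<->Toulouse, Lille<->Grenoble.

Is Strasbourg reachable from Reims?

Explore from Reims.
Distance 1: reach Nantes.
The search is exhausted without reaching Strasbourg; it lies in a different component.

No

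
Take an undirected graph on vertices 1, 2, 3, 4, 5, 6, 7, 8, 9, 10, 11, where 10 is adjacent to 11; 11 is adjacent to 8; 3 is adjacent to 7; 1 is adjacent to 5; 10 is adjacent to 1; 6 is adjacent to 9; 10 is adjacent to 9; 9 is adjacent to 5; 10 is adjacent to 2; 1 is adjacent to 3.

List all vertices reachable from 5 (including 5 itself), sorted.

1, 2, 3, 5, 6, 7, 8, 9, 10, 11

Start at 5.
Its neighbours: 1, 9.
Then their neighbours: 3, 6, 10.
Then next layer: 2, 7, 11.
Then next layer: 8.
Nothing further is reachable.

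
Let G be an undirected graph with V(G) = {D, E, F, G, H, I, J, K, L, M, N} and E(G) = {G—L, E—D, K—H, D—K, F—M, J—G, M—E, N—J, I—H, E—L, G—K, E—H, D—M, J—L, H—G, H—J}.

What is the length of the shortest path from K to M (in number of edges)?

Distance 0: K.
Distance 1: D, G, H.
Distance 2: E, I, J, L, M — contains M.

2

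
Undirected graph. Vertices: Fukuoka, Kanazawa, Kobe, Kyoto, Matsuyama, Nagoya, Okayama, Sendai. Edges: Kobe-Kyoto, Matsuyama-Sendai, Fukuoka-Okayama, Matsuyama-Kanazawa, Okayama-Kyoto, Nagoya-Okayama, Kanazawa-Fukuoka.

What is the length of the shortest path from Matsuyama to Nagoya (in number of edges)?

Distance 0: Matsuyama.
Distance 1: Kanazawa, Sendai.
Distance 2: Fukuoka.
Distance 3: Okayama.
Distance 4: Kyoto, Nagoya — contains Nagoya.

4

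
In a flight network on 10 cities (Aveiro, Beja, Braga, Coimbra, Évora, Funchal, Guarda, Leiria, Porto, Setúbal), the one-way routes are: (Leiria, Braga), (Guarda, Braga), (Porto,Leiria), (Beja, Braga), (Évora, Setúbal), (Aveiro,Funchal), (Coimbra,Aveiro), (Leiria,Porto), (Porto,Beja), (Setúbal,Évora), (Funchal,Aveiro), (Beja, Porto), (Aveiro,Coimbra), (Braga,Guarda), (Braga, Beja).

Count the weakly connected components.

From Aveiro: component {Aveiro, Coimbra, Funchal}.
From Beja: component {Beja, Braga, Guarda, Leiria, Porto}.
From Évora: component {Évora, Setúbal}.
That's 3 components.

3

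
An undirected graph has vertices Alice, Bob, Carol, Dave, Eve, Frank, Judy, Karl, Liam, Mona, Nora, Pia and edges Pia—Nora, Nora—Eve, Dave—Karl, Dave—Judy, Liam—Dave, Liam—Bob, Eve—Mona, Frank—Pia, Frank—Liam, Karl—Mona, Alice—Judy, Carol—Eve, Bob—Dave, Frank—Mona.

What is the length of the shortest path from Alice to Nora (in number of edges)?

Distance 0: Alice.
Distance 1: Judy.
Distance 2: Dave.
Distance 3: Bob, Karl, Liam.
Distance 4: Frank, Mona.
Distance 5: Eve, Pia.
Distance 6: Carol, Nora — contains Nora.

6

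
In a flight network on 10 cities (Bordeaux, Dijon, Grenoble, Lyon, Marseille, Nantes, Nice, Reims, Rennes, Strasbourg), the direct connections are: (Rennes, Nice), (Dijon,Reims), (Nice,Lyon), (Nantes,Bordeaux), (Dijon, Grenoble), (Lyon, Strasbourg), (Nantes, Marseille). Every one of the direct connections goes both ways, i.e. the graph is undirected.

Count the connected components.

From Bordeaux: component {Bordeaux, Marseille, Nantes}.
From Dijon: component {Dijon, Grenoble, Reims}.
From Lyon: component {Lyon, Nice, Rennes, Strasbourg}.
That's 3 components.

3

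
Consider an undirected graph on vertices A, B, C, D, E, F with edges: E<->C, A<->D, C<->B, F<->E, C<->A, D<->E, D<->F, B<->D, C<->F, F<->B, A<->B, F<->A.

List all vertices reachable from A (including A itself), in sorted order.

A, B, C, D, E, F

Start at A.
Its neighbours: B, C, D, F.
Then their neighbours: E.
Every vertex is now reached.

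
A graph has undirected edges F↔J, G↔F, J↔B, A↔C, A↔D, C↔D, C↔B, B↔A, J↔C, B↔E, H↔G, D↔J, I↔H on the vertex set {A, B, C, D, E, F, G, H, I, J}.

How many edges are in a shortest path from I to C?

5

Distance 0: I.
Distance 1: H.
Distance 2: G.
Distance 3: F.
Distance 4: J.
Distance 5: B, C, D — contains C.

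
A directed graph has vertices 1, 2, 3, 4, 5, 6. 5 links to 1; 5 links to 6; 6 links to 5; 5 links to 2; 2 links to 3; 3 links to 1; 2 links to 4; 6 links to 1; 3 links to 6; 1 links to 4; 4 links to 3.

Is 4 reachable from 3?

Yes

Explore from 3.
Distance 1: reach 1, 6.
Distance 2: reach 4, 5.
Found 4.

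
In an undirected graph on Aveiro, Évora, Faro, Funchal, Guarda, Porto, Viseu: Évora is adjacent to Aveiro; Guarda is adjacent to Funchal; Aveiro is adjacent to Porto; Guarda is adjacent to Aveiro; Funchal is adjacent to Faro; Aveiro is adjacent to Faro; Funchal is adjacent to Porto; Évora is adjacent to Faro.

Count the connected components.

From Aveiro: component {Aveiro, Évora, Faro, Funchal, Guarda, Porto}.
From Viseu: component {Viseu}.
That's 2 components.

2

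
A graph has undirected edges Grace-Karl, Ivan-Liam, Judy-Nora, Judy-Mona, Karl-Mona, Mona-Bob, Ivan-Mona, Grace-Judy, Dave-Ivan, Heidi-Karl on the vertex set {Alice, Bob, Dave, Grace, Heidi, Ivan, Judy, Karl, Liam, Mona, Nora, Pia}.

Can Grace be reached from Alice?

Alice has no edges, so nothing is reachable from it.

No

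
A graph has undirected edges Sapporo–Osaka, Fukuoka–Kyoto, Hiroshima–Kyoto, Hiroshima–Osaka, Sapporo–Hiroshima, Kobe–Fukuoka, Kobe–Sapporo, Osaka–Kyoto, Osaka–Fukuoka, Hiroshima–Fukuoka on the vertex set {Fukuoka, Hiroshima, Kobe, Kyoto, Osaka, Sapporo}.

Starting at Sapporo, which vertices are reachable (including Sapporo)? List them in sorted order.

Fukuoka, Hiroshima, Kobe, Kyoto, Osaka, Sapporo

Start at Sapporo.
Its neighbours: Hiroshima, Kobe, Osaka.
Then their neighbours: Fukuoka, Kyoto.
Every vertex is now reached.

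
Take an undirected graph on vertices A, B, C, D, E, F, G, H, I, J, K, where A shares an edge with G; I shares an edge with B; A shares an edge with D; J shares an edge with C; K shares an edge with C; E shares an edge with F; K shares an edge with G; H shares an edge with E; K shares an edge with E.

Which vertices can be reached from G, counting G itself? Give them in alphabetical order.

A, C, D, E, F, G, H, J, K

Start at G.
Its neighbours: A, K.
Then their neighbours: C, D, E.
Then next layer: F, H, J.
Nothing further is reachable.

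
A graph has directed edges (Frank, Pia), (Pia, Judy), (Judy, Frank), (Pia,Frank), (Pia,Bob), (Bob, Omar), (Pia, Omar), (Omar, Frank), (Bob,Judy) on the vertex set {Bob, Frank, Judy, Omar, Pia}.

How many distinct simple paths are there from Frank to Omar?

2

Frank→Pia→Bob→Omar
Frank→Pia→Omar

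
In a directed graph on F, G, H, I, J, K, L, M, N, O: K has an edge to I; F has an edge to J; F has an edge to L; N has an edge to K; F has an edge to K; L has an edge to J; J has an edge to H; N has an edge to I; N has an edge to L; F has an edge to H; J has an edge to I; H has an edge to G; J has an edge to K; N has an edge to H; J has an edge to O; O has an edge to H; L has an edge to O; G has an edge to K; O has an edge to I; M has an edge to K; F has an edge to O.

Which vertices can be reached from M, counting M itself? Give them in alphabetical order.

I, K, M

Start at M.
Its neighbours: K.
Then their neighbours: I.
Nothing further is reachable.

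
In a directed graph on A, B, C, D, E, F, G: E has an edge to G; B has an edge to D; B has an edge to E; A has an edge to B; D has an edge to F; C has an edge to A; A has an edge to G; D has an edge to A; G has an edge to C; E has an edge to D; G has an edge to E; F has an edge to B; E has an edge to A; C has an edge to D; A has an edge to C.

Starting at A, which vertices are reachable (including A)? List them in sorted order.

Start at A.
Its neighbours: B, C, G.
Then their neighbours: D, E.
Then next layer: F.
Every vertex is now reached.

A, B, C, D, E, F, G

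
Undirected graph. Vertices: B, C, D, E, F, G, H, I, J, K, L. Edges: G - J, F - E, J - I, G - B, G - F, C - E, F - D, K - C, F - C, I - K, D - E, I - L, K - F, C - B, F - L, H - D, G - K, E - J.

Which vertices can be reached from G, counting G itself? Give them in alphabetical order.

B, C, D, E, F, G, H, I, J, K, L

Start at G.
Its neighbours: B, F, J, K.
Then their neighbours: C, D, E, I, L.
Then next layer: H.
Every vertex is now reached.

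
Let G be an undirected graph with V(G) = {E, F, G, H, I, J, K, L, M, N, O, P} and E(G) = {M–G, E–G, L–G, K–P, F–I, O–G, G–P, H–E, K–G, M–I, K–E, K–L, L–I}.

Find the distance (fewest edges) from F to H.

5

Distance 0: F.
Distance 1: I.
Distance 2: L, M.
Distance 3: G, K.
Distance 4: E, O, P.
Distance 5: H — contains H.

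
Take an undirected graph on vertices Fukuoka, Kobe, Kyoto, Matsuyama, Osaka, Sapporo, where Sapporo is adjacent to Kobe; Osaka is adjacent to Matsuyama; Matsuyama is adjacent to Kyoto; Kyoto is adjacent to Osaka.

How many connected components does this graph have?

3

From Fukuoka: component {Fukuoka}.
From Kobe: component {Kobe, Sapporo}.
From Kyoto: component {Kyoto, Matsuyama, Osaka}.
That's 3 components.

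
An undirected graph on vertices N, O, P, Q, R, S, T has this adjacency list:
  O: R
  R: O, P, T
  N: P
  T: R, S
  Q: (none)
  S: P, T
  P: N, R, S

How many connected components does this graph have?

2

From N: component {N, O, P, R, S, T}.
From Q: component {Q}.
That's 2 components.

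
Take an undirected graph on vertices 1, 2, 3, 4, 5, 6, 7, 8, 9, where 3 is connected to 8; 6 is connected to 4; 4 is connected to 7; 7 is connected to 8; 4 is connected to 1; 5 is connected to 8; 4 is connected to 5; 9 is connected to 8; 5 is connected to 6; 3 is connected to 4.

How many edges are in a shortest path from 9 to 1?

Distance 0: 9.
Distance 1: 8.
Distance 2: 3, 5, 7.
Distance 3: 4, 6.
Distance 4: 1 — contains 1.

4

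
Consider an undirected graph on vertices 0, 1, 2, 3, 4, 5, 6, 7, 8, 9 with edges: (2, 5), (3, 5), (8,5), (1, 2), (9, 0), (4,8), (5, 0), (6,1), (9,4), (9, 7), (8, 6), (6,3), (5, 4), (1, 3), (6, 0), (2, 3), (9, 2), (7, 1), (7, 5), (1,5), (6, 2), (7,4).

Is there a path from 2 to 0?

Explore from 2.
Distance 1: reach 1, 3, 5, 6, 9.
Distance 2: reach 0, 4, 7, 8.
Found 0.

Yes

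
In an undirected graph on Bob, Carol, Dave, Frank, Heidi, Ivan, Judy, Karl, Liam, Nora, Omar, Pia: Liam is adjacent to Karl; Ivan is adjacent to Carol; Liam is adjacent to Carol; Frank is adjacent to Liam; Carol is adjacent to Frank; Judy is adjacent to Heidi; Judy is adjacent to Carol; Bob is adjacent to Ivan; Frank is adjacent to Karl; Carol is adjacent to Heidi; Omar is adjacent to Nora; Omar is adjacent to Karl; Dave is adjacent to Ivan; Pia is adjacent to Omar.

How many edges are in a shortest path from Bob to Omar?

Distance 0: Bob.
Distance 1: Ivan.
Distance 2: Carol, Dave.
Distance 3: Frank, Heidi, Judy, Liam.
Distance 4: Karl.
Distance 5: Omar — contains Omar.

5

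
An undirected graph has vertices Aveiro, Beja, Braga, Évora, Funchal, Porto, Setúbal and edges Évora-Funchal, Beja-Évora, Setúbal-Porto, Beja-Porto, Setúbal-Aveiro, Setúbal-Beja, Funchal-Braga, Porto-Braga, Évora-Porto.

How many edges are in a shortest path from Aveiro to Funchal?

Distance 0: Aveiro.
Distance 1: Setúbal.
Distance 2: Beja, Porto.
Distance 3: Braga, Évora.
Distance 4: Funchal — contains Funchal.

4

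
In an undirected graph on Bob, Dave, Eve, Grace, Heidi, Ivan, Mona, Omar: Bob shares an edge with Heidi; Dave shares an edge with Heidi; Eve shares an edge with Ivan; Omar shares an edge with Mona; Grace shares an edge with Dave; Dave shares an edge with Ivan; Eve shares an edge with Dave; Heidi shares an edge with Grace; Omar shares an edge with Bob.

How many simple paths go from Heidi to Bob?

1

Heidi–Bob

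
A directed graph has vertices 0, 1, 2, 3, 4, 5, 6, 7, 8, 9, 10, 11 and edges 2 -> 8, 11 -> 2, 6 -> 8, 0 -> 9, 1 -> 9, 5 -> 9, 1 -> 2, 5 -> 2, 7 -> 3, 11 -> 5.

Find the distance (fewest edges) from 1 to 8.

Distance 0: 1.
Distance 1: 2, 9.
Distance 2: 8 — contains 8.

2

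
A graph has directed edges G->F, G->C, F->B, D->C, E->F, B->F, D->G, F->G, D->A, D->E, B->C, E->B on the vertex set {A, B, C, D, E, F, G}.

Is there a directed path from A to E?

No

A has no outgoing edges, so nothing is reachable from it.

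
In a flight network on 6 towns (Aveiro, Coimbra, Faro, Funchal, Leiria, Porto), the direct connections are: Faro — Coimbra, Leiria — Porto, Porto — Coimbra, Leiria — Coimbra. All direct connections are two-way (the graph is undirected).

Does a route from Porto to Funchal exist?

Explore from Porto.
Distance 1: reach Coimbra, Leiria.
Distance 2: reach Faro.
The search is exhausted without reaching Funchal; it lies in a different component.

No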